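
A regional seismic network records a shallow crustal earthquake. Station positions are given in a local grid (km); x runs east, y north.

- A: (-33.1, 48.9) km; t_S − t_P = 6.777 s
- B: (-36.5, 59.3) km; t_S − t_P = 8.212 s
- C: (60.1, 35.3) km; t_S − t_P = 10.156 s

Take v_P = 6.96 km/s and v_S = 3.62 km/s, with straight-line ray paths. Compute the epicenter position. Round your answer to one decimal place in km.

Distance from S−P lag: d = Δt · v_P v_S / (v_P − v_S) = Δt · (6.96·3.62)/(6.96−3.62) ≈ 7.5435·Δt.
So d_A = 51.12, d_B = 61.95, d_C = 76.61 km.
Circle about each station: (x + 33.1)² + (y − 48.9)² = 51.12²; (x + 36.5)² + (y − 59.3)² = 61.95²; (x − 60.1)² + (y − 35.3)² = 76.61².
Subtracting pairs of circle equations eliminates x²+y² and gives linear equations (the radical axes):
-6.8 x + 20.8 y = 137.37
186.4 x − 27.2 y = -1884.56
Solving the 2×2 system: x ≈ -9.6, y ≈ 3.5 km.
Check against A (with the unrounded x, y): √((x + 33.1)²+(y − 48.9)²) = 51.15 ≈ 51.12 km. ✓

x ≈ -9.6 km, y ≈ 3.5 km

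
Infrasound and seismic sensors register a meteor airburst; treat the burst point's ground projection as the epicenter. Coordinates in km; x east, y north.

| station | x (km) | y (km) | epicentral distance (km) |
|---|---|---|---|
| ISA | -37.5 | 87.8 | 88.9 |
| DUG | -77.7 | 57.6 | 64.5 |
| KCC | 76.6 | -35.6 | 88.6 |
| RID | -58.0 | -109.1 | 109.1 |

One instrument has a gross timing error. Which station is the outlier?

KCC

Solve using three stations at a time. Using ISA, DUG, RID (subtract circle equations pairwise → linear system) gives (x, y) ≈ (-49.3, -0.3).
Distances from that point to each station vs reported:
  ISA: calculated 88.9 vs reported 88.9 → residual 0.0 km
  DUG: calculated 64.5 vs reported 64.5 → residual 0.0 km
  KCC: calculated 130.7 vs reported 88.6 → residual 42.1 km
  RID: calculated 109.1 vs reported 109.1 → residual 0.0 km
ISA, DUG, RID are mutually consistent (residuals ≈ 0); KCC is off by 42.1 km.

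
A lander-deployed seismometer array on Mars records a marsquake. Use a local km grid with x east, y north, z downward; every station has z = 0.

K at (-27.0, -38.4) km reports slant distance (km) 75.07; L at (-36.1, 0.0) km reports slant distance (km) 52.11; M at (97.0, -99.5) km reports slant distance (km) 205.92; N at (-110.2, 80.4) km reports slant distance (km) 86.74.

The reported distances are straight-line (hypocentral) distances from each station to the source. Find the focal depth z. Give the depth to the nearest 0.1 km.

Each station gives a sphere (x−x_i)² + (y−y_i)² + z² = d_i² (stations at z=0).
Subtracting the K sphere from L and M: z² cancels, leaving linear equations in x and y:
-18.2 x + 76.8 y = 2019.70
248.0 x − 122.2 y = -19661.85
Solving: x ≈ -75.092, y ≈ 8.503 km (keep extra digits for the depth step; rounded: -75.1, 8.5).
Then from the K sphere: z² = 75.07² − (x + 27.0)² − (y + 38.4)² with x = -75.092, y = 8.503, so z ≈ 33.508 ≈ 33.5 km.
Check against N (with the unrounded solution): distance 86.74 ≈ 86.74 km. ✓

33.5 km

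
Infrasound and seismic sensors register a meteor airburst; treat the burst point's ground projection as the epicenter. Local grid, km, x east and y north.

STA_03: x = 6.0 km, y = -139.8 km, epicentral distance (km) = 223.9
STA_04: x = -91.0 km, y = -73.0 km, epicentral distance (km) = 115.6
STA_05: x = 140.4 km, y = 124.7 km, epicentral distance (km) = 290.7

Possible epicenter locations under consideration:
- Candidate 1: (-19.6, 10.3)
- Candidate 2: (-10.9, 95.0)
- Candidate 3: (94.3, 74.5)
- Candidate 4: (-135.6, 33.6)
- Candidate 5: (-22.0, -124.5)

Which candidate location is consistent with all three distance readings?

For each candidate, compare |candidate − station| to the reported distance:
Candidate 1: residuals STA_03 71.6, STA_04 5.9, STA_05 94.0 → max 94.0 km
Candidate 2: residuals STA_03 11.5, STA_04 70.5, STA_05 136.5 → max 136.5 km
Candidate 3: residuals STA_03 7.9, STA_04 121.2, STA_05 222.5 → max 222.5 km
Candidate 4: residuals STA_03 0.0, STA_04 0.0, STA_05 0.1 → max 0.1 km
Candidate 5: residuals STA_03 192.0, STA_04 29.5, STA_05 6.7 → max 192.0 km
Only Candidate 4 has all residuals ≈ 0.

Candidate 4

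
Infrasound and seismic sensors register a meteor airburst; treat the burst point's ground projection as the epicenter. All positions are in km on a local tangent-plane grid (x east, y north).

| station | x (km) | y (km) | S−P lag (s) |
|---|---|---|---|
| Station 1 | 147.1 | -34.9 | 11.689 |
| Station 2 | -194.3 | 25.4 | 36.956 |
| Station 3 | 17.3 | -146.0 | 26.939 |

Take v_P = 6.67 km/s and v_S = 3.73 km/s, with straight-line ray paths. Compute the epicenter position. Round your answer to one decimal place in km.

116.6 km east, 59.2 km north

Distance from S−P lag: d = Δt · v_P v_S / (v_P − v_S) = Δt · (6.67·3.73)/(6.67−3.73) ≈ 8.4623·Δt.
So d_Station 1 = 98.92, d_Station 2 = 312.73, d_Station 3 = 227.97 km.
Circle about each station: (x − 147.1)² + (y + 34.9)² = 98.92²; (x + 194.3)² + (y − 25.4)² = 312.73²; (x − 17.3)² + (y + 146.0)² = 227.97².
Subtracting pairs of circle equations eliminates x²+y² and gives linear equations (the radical axes):
-682.8 x + 120.6 y = -72473.66
-259.6 x − 222.2 y = -43426.28
Solving the 2×2 system: x ≈ 116.6, y ≈ 59.2 km.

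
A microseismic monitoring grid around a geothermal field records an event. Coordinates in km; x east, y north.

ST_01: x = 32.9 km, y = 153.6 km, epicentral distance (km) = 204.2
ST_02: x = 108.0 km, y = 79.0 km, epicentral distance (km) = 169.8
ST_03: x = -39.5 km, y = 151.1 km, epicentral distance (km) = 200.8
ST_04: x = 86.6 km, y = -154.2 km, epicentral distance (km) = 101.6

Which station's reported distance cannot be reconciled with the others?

ST_04

Solve using three stations at a time. Using ST_01, ST_02, ST_03 (subtract circle equations pairwise → linear system) gives (x, y) ≈ (-5.9, -46.8).
Distances from that point to each station vs reported:
  ST_01: calculated 204.2 vs reported 204.2 → residual 0.0 km
  ST_02: calculated 169.7 vs reported 169.8 → residual 0.1 km
  ST_03: calculated 200.8 vs reported 200.8 → residual 0.0 km
  ST_04: calculated 141.7 vs reported 101.6 → residual 40.1 km
ST_01, ST_02, ST_03 are mutually consistent (residuals ≈ 0); ST_04 is off by 40.1 km.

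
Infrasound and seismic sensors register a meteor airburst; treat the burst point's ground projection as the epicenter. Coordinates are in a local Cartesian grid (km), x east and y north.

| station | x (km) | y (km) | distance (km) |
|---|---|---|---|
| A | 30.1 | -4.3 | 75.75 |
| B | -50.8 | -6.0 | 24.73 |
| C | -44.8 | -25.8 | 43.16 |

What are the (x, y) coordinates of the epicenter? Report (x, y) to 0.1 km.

(-42.5, 17.3)

Circle about each station: (x − 30.1)² + (y + 4.3)² = 75.75²; (x + 50.8)² + (y + 6.0)² = 24.73²; (x + 44.8)² + (y + 25.8)² = 43.16².
Subtracting pairs of circle equations eliminates x²+y² and gives linear equations (the radical axes):
-161.8 x − 3.4 y = 6818.63
-149.8 x − 43.0 y = 5623.46
Solving the 2×2 system: x ≈ -42.5, y ≈ 17.3 km.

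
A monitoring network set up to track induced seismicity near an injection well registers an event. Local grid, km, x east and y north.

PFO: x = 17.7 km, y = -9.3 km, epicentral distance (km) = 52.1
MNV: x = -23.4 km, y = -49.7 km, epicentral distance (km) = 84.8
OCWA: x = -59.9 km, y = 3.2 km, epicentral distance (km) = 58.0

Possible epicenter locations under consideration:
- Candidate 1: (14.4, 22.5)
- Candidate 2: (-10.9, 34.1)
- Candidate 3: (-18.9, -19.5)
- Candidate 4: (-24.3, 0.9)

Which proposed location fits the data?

For each candidate, compare |candidate − station| to the reported distance:
Candidate 1: residuals PFO 20.1, MNV 3.3, OCWA 18.8 → max 20.1 km
Candidate 2: residuals PFO 0.1, MNV 0.1, OCWA 0.1 → max 0.1 km
Candidate 3: residuals PFO 14.1, MNV 54.3, OCWA 11.1 → max 54.3 km
Candidate 4: residuals PFO 8.9, MNV 34.2, OCWA 22.3 → max 34.2 km
Only Candidate 2 has all residuals ≈ 0.

Candidate 2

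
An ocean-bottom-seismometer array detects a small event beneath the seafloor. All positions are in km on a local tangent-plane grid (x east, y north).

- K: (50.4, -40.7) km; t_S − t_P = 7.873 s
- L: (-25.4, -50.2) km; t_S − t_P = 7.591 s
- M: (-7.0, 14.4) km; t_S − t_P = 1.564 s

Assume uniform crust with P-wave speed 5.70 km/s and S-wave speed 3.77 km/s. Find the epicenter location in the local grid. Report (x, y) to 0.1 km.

-0.6 km east, 30.6 km north

Distance from S−P lag: d = Δt · v_P v_S / (v_P − v_S) = Δt · (5.70·3.77)/(5.70−3.77) ≈ 11.1342·Δt.
So d_K = 87.66, d_L = 84.52, d_M = 17.41 km.
Circle about each station: (x − 50.4)² + (y + 40.7)² = 87.66²; (x + 25.4)² + (y + 50.2)² = 84.52²; (x + 7.0)² + (y − 14.4)² = 17.41².
Subtracting the K equation from the L and M equations removes the quadratic terms:
-151.6 x − 19.0 y = -490.80
-114.8 x + 110.2 y = 3440.88
Solving the 2×2 system: x ≈ -0.6, y ≈ 30.6 km.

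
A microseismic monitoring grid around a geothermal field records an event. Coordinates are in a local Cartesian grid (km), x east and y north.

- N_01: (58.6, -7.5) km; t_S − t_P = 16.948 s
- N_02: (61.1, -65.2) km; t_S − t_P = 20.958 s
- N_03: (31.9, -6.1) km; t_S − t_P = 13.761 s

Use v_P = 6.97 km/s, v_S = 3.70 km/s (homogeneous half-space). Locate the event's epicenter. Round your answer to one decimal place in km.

(-66.3, 40.1)

Distance from S−P lag: d = Δt · v_P v_S / (v_P − v_S) = Δt · (6.97·3.70)/(6.97−3.70) ≈ 7.8865·Δt.
So d_N_01 = 133.66, d_N_02 = 165.29, d_N_03 = 108.53 km.
Circle about each station: (x − 58.6)² + (y + 7.5)² = 133.66²; (x − 61.1)² + (y + 65.2)² = 165.29²; (x − 31.9)² + (y + 6.1)² = 108.53².
Subtracting pairs of circle equations eliminates x²+y² and gives linear equations (the radical axes):
5.0 x − 115.4 y = -4961.75
-53.4 x + 2.8 y = 3650.84
Solving the 2×2 system: x ≈ -66.3, y ≈ 40.1 km.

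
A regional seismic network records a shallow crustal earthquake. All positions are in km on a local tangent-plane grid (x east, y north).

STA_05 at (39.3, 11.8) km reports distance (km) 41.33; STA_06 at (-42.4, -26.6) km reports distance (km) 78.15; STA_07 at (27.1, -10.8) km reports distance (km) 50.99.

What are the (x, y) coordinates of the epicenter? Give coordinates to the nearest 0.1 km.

5.3 km east, 35.3 km north

Circle about each station: (x − 39.3)² + (y − 11.8)² = 41.33²; (x + 42.4)² + (y + 26.6)² = 78.15²; (x − 27.1)² + (y + 10.8)² = 50.99².
Subtracting the STA_05 equation from the STA_06 and STA_07 equations removes the quadratic terms:
-163.4 x − 76.8 y = -3577.66
-24.4 x − 45.2 y = -1724.49
Solving the 2×2 system: x ≈ 5.3, y ≈ 35.3 km.
Check against STA_05 (with the unrounded x, y): √((x − 39.3)²+(y − 11.8)²) = 41.31 ≈ 41.33 km. ✓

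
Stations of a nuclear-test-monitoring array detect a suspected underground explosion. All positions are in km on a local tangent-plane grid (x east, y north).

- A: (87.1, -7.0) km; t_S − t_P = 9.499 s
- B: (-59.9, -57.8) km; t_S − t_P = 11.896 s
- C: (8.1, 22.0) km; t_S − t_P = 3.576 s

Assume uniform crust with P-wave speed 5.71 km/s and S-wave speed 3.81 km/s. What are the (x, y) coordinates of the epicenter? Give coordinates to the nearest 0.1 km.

Distance from S−P lag: d = Δt · v_P v_S / (v_P − v_S) = Δt · (5.71·3.81)/(5.71−3.81) ≈ 11.4501·Δt.
So d_A = 108.76, d_B = 136.21, d_C = 40.95 km.
Circle about each station: (x − 87.1)² + (y + 7.0)² = 108.76²; (x + 59.9)² + (y + 57.8)² = 136.21²; (x − 8.1)² + (y − 22.0)² = 40.95².
Subtracting the A equation from the B and C equations removes the quadratic terms:
-294.0 x − 101.6 y = -7430.99
-158.0 x + 58.0 y = 3066.04
Solving the 2×2 system: x ≈ 3.6, y ≈ 62.7 km.

x ≈ 3.6 km, y ≈ 62.7 km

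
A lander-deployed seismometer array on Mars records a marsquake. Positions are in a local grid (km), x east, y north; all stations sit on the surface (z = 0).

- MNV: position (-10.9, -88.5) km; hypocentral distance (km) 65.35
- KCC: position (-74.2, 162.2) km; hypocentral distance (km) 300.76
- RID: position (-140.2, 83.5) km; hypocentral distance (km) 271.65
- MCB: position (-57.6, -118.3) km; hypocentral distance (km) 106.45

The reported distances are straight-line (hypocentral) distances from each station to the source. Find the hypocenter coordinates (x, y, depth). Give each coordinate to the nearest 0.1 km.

x ≈ 47.1 km, y ≈ -112.4 km, depth ≈ 18.3 km

Each station gives a sphere (x−x_i)² + (y−y_i)² + z² = d_i² (stations at z=0).
Subtracting the MNV sphere from KCC and RID: z² cancels, leaving linear equations in x and y:
-126.6 x + 501.4 y = -62322.54
-258.6 x + 344.0 y = -50845.87
Solving: x ≈ 47.092, y ≈ -112.407 km (keep extra digits for the depth step; rounded: 47.1, -112.4).
Then from the MNV sphere: z² = 65.35² − (x + 10.9)² − (y + 88.5)² with x = 47.092, y = -112.407, so z ≈ 18.330 ≈ 18.3 km.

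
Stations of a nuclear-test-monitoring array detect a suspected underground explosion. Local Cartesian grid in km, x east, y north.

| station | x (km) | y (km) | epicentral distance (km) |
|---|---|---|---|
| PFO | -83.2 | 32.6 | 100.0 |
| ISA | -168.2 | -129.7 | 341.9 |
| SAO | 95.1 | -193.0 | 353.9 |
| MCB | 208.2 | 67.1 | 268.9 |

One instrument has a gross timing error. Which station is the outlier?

Solve using three stations at a time. Using PFO, SAO, MCB (subtract circle equations pairwise → linear system) gives (x, y) ≈ (-53.7, 128.1).
Distances from that point to each station vs reported:
  PFO: calculated 100.0 vs reported 100.0 → residual 0.0 km
  ISA: calculated 282.1 vs reported 341.9 → residual 59.8 km
  SAO: calculated 353.9 vs reported 353.9 → residual 0.0 km
  MCB: calculated 268.9 vs reported 268.9 → residual 0.0 km
PFO, SAO, MCB are mutually consistent (residuals ≈ 0); ISA is off by 59.8 km.

ISA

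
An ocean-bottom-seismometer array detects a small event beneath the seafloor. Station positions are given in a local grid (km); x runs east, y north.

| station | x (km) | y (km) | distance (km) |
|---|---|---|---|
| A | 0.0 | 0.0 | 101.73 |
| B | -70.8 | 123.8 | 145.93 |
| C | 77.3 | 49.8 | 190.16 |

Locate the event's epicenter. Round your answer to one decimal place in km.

x ≈ -99.9 km, y ≈ -19.2 km

Circle about each station: x² + y² = 101.73²; (x + 70.8)² + (y − 123.8)² = 145.93²; (x − 77.3)² + (y − 49.8)² = 190.16².
Subtracting the A equation from the B and C equations removes the quadratic terms:
-141.6 x + 247.6 y = 9392.51
154.6 x + 99.6 y = -17356.50
Solving the 2×2 system: x ≈ -99.9, y ≈ -19.2 km.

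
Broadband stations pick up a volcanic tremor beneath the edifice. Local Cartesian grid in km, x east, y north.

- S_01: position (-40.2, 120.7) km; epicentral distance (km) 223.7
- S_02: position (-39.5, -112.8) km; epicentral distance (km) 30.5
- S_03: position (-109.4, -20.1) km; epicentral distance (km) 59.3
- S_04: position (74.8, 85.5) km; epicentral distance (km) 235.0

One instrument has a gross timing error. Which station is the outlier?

Solve using three stations at a time. Using S_01, S_02, S_04 (subtract circle equations pairwise → linear system) gives (x, y) ≈ (-67.8, -101.3).
Distances from that point to each station vs reported:
  S_01: calculated 223.7 vs reported 223.7 → residual 0.0 km
  S_02: calculated 30.5 vs reported 30.5 → residual 0.0 km
  S_03: calculated 91.2 vs reported 59.3 → residual 31.9 km
  S_04: calculated 235.0 vs reported 235.0 → residual 0.0 km
S_01, S_02, S_04 are mutually consistent (residuals ≈ 0); S_03 is off by 31.9 km.

S_03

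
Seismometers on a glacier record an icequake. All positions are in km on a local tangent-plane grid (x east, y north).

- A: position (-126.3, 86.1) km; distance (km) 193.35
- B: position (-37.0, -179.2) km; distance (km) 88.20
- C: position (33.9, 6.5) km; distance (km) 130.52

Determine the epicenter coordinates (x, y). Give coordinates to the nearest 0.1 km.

Circle about each station: (x + 126.3)² + (y − 86.1)² = 193.35²; (x + 37.0)² + (y + 179.2)² = 88.20²; (x − 33.9)² + (y − 6.5)² = 130.52².
Subtracting pairs of circle equations eliminates x²+y² and gives linear equations (the radical axes):
178.6 x − 530.6 y = 39721.72
320.4 x − 159.2 y = -1824.69
Solving the 2×2 system: x ≈ -51.5, y ≈ -92.2 km.

x ≈ -51.5 km, y ≈ -92.2 km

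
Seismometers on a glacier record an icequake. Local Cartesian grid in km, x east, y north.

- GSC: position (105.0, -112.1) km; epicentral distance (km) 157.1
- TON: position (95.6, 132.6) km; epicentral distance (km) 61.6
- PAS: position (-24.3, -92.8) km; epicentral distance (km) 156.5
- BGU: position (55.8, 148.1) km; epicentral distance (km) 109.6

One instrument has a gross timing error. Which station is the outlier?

Solve using three stations at a time. Using GSC, PAS, BGU (subtract circle equations pairwise → linear system) gives (x, y) ≈ (60.7, 38.6).
Distances from that point to each station vs reported:
  GSC: calculated 157.1 vs reported 157.1 → residual 0.0 km
  TON: calculated 100.3 vs reported 61.6 → residual 38.7 km
  PAS: calculated 156.5 vs reported 156.5 → residual 0.0 km
  BGU: calculated 109.6 vs reported 109.6 → residual 0.0 km
GSC, PAS, BGU are mutually consistent (residuals ≈ 0); TON is off by 38.7 km.

TON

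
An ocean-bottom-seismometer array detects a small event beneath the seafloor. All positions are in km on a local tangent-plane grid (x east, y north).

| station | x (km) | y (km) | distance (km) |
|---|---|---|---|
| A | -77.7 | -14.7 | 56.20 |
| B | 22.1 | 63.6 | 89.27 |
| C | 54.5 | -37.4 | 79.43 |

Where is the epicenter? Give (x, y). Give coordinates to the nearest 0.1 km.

Circle about each station: (x + 77.7)² + (y + 14.7)² = 56.20²; (x − 22.1)² + (y − 63.6)² = 89.27²; (x − 54.5)² + (y + 37.4)² = 79.43².
Subtracting pairs of circle equations eliminates x²+y² and gives linear equations (the radical axes):
199.6 x + 156.6 y = -6530.70
264.4 x − 45.4 y = -5035.05
Solving the 2×2 system: x ≈ -21.5, y ≈ -14.3 km.

(-21.5, -14.3)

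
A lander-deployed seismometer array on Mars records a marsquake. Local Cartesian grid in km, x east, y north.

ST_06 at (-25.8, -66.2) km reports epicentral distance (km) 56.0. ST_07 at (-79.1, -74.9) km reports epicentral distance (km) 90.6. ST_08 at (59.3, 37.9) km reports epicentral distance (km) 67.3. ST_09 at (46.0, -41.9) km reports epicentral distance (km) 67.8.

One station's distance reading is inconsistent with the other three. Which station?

Solve using three stations at a time. Using ST_06, ST_07, ST_09 (subtract circle equations pairwise → linear system) gives (x, y) ≈ (-14.5, -11.3).
Distances from that point to each station vs reported:
  ST_06: calculated 56.0 vs reported 56.0 → residual 0.0 km
  ST_07: calculated 90.6 vs reported 90.6 → residual 0.0 km
  ST_08: calculated 88.7 vs reported 67.3 → residual 21.4 km
  ST_09: calculated 67.8 vs reported 67.8 → residual 0.0 km
ST_06, ST_07, ST_09 are mutually consistent (residuals ≈ 0); ST_08 is off by 21.4 km.

ST_08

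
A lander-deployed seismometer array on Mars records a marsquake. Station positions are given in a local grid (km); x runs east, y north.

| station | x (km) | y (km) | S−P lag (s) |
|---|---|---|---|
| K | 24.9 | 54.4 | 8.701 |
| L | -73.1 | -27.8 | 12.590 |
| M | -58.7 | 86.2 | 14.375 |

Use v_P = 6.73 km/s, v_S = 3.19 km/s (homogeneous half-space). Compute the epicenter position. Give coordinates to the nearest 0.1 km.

Distance from S−P lag: d = Δt · v_P v_S / (v_P − v_S) = Δt · (6.73·3.19)/(6.73−3.19) ≈ 6.0646·Δt.
So d_K = 52.77, d_L = 76.35, d_M = 87.18 km.
Circle about each station: (x − 24.9)² + (y − 54.4)² = 52.77²; (x + 73.1)² + (y + 27.8)² = 76.35²; (x + 58.7)² + (y − 86.2)² = 87.18².
Subtracting pairs of circle equations eliminates x²+y² and gives linear equations (the radical axes):
-196.0 x − 164.4 y = -507.57
-167.2 x + 63.6 y = 2481.08
Solving the 2×2 system: x ≈ -9.4, y ≈ 14.3 km.

x ≈ -9.4 km, y ≈ 14.3 km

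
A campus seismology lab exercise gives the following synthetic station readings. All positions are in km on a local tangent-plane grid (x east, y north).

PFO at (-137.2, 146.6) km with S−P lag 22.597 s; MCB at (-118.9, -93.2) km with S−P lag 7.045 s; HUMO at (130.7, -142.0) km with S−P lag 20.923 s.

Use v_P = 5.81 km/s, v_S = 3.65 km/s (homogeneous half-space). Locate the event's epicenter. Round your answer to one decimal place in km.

Distance from S−P lag: d = Δt · v_P v_S / (v_P − v_S) = Δt · (5.81·3.65)/(5.81−3.65) ≈ 9.8178·Δt.
So d_PFO = 221.85, d_MCB = 69.17, d_HUMO = 205.42 km.
Circle about each station: (x + 137.2)² + (y − 146.6)² = 221.85²; (x + 118.9)² + (y + 93.2)² = 69.17²; (x − 130.7)² + (y + 142.0)² = 205.42².
Subtracting pairs of circle equations eliminates x²+y² and gives linear equations (the radical axes):
36.6 x − 479.6 y = 26940.98
535.8 x − 577.2 y = 3951.14
Solving the 2×2 system: x ≈ -57.9, y ≈ -60.6 km.

-57.9 km east, -60.6 km north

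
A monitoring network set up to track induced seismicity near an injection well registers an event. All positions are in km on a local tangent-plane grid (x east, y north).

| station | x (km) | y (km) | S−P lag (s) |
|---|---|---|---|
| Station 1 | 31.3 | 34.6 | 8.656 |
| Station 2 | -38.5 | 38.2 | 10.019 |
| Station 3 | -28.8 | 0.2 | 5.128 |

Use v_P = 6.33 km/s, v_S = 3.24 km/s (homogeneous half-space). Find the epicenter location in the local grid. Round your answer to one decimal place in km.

1.8 km east, -14.7 km north

Distance from S−P lag: d = Δt · v_P v_S / (v_P − v_S) = Δt · (6.33·3.24)/(6.33−3.24) ≈ 6.6373·Δt.
So d_Station 1 = 57.45, d_Station 2 = 66.50, d_Station 3 = 34.04 km.
Circle about each station: (x − 31.3)² + (y − 34.6)² = 57.45²; (x + 38.5)² + (y − 38.2)² = 66.50²; (x + 28.8)² + (y − 0.2)² = 34.04².
Subtracting the Station 1 equation from the Station 2 and Station 3 equations removes the quadratic terms:
-139.6 x + 7.2 y = -357.11
-120.2 x − 68.8 y = 794.41
Solving the 2×2 system: x ≈ 1.8, y ≈ -14.7 km.
Check against Station 1 (with the unrounded x, y): √((x − 31.3)²+(y − 34.6)²) = 57.45 ≈ 57.45 km. ✓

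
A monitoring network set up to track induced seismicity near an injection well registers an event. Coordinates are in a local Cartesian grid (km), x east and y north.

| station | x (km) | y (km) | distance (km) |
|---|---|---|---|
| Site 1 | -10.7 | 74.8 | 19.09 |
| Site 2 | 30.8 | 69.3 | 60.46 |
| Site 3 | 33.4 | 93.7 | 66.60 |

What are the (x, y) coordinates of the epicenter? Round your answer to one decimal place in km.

(-29.6, 72.1)

Circle about each station: (x + 10.7)² + (y − 74.8)² = 19.09²; (x − 30.8)² + (y − 69.3)² = 60.46²; (x − 33.4)² + (y − 93.7)² = 66.60².
Subtracting the Site 1 equation from the Site 2 and Site 3 equations removes the quadratic terms:
83.0 x − 11.0 y = -3249.38
88.2 x + 37.8 y = 114.59
Solving the 2×2 system: x ≈ -29.6, y ≈ 72.1 km.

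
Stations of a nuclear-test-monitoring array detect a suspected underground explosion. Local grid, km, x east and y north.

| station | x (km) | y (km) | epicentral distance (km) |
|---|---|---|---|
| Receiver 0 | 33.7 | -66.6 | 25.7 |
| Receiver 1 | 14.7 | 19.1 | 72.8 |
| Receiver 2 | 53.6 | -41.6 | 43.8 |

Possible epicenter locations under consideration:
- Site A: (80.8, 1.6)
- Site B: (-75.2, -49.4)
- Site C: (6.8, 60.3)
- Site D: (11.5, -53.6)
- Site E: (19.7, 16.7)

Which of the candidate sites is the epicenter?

For each candidate, compare |candidate − station| to the reported distance:
Site A: residuals Receiver 0 57.2, Receiver 1 4.4, Receiver 2 7.2 → max 57.2 km
Site B: residuals Receiver 0 84.5, Receiver 1 40.2, Receiver 2 85.2 → max 85.2 km
Site C: residuals Receiver 0 104.0, Receiver 1 30.8, Receiver 2 68.3 → max 104.0 km
Site D: residuals Receiver 0 0.0, Receiver 1 0.0, Receiver 2 0.0 → max 0.0 km
Site E: residuals Receiver 0 58.8, Receiver 1 67.3, Receiver 2 23.6 → max 67.3 km
Only Site D has all residuals ≈ 0.

Site D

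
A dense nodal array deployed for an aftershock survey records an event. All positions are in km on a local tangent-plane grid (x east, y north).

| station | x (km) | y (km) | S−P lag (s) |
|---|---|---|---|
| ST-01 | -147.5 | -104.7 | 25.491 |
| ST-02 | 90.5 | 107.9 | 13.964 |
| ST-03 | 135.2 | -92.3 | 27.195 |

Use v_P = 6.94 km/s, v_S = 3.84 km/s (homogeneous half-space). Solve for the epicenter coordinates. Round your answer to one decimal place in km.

-25.6 km east, 77.4 km north

Distance from S−P lag: d = Δt · v_P v_S / (v_P − v_S) = Δt · (6.94·3.84)/(6.94−3.84) ≈ 8.5966·Δt.
So d_ST-01 = 219.14, d_ST-02 = 120.04, d_ST-03 = 233.79 km.
Circle about each station: (x + 147.5)² + (y + 104.7)² = 219.14²; (x − 90.5)² + (y − 107.9)² = 120.04²; (x − 135.2)² + (y + 92.3)² = 233.79².
Subtracting the ST-01 equation from the ST-02 and ST-03 equations removes the quadratic terms:
476.0 x + 425.2 y = 20727.06
565.4 x + 24.8 y = -12555.43
Solving the 2×2 system: x ≈ -25.6, y ≈ 77.4 km.
Check against ST-01 (with the unrounded x, y): √((x + 147.5)²+(y + 104.7)²) = 219.14 ≈ 219.14 km. ✓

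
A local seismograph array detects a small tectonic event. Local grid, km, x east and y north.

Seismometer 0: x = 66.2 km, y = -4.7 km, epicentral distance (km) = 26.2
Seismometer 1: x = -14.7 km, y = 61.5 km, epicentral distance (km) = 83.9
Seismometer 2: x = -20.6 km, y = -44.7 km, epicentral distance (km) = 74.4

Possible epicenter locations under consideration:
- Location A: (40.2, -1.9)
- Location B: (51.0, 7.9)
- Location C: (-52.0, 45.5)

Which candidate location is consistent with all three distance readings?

Location A

For each candidate, compare |candidate − station| to the reported distance:
Location A: residuals Seismometer 0 0.0, Seismometer 1 0.0, Seismometer 2 0.0 → max 0.0 km
Location B: residuals Seismometer 0 6.5, Seismometer 1 0.9, Seismometer 2 14.4 → max 14.4 km
Location C: residuals Seismometer 0 102.2, Seismometer 1 43.3, Seismometer 2 21.1 → max 102.2 km
Only Location A has all residuals ≈ 0.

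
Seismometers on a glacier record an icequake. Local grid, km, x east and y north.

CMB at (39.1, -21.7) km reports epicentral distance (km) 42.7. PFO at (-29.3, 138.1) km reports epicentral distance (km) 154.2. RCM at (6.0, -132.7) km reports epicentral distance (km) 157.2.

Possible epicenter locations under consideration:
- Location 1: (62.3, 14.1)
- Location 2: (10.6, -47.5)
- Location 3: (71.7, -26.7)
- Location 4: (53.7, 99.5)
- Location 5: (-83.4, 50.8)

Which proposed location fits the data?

Location 1

For each candidate, compare |candidate − station| to the reported distance:
Location 1: residuals CMB 0.0, PFO 0.0, RCM 0.0 → max 0.0 km
Location 2: residuals CMB 4.3, PFO 35.6, RCM 71.9 → max 71.9 km
Location 3: residuals CMB 9.7, PFO 39.1, RCM 32.5 → max 39.1 km
Location 4: residuals CMB 79.4, PFO 62.7, RCM 79.8 → max 79.8 km
Location 5: residuals CMB 99.6, PFO 51.5, RCM 46.9 → max 99.6 km
Only Location 1 has all residuals ≈ 0.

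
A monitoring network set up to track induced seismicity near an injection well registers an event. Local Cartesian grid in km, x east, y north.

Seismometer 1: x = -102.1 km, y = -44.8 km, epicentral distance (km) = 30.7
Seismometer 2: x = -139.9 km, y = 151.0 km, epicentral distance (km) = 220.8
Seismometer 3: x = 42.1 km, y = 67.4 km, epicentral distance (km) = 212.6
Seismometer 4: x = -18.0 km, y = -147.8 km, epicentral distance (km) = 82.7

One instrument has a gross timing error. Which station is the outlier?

Seismometer 4

Solve using three stations at a time. Using Seismometer 1, Seismometer 2, Seismometer 3 (subtract circle equations pairwise → linear system) gives (x, y) ≈ (-121.0, -69.0).
Distances from that point to each station vs reported:
  Seismometer 1: calculated 30.7 vs reported 30.7 → residual 0.0 km
  Seismometer 2: calculated 220.8 vs reported 220.8 → residual 0.0 km
  Seismometer 3: calculated 212.6 vs reported 212.6 → residual 0.0 km
  Seismometer 4: calculated 129.7 vs reported 82.7 → residual 47.0 km
Seismometer 1, Seismometer 2, Seismometer 3 are mutually consistent (residuals ≈ 0); Seismometer 4 is off by 47.0 km.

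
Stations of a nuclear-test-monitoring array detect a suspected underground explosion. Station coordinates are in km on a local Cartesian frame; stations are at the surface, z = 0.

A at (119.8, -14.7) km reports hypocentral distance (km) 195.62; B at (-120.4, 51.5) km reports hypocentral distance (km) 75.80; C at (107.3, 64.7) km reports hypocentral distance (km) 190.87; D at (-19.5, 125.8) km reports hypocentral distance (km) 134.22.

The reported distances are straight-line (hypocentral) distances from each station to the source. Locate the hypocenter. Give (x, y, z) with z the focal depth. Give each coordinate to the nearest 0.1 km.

Each station gives a sphere (x−x_i)² + (y−y_i)² + z² = d_i² (stations at z=0).
Subtracting the A sphere from B and C: z² cancels, leaving linear equations in x and y:
-480.4 x + 132.4 y = 35101.82
-25.0 x + 158.8 y = 2967.08
Solving: x ≈ -70.999, y ≈ 7.507 km (keep extra digits for the depth step; rounded: -71.0, 7.5).
Then from the A sphere: z² = 195.62² − (x − 119.8)² − (y + 14.7)² with x = -70.999, y = 7.507, so z ≈ 37.010 ≈ 37.0 km.
Check against D (with the unrounded solution): distance 134.22 ≈ 134.22 km. ✓

x ≈ -71.0 km, y ≈ 7.5 km, depth ≈ 37.0 km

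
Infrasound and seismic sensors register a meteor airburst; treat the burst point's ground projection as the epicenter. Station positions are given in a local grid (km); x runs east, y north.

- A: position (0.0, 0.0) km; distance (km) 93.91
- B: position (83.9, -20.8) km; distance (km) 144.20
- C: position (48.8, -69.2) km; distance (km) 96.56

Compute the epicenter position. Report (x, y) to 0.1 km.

-47.0 km east, -81.3 km north

Circle about each station: x² + y² = 93.91²; (x − 83.9)² + (y + 20.8)² = 144.20²; (x − 48.8)² + (y + 69.2)² = 96.56².
Subtracting the A equation from the B and C equations removes the quadratic terms:
167.8 x − 41.6 y = -4502.70
97.6 x − 138.4 y = 6665.33
Solving the 2×2 system: x ≈ -47.0, y ≈ -81.3 km.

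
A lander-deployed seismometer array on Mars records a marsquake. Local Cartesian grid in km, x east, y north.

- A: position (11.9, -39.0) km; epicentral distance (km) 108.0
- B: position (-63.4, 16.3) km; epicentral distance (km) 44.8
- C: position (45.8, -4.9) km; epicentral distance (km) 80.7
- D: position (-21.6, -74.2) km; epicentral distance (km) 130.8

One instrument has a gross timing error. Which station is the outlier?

Solve using three stations at a time. Using A, B, D (subtract circle equations pairwise → linear system) gives (x, y) ≈ (-41.0, 55.2).
Distances from that point to each station vs reported:
  A: calculated 108.0 vs reported 108.0 → residual 0.0 km
  B: calculated 44.8 vs reported 44.8 → residual 0.0 km
  C: calculated 105.6 vs reported 80.7 → residual 24.9 km
  D: calculated 130.8 vs reported 130.8 → residual 0.0 km
A, B, D are mutually consistent (residuals ≈ 0); C is off by 24.9 km.

C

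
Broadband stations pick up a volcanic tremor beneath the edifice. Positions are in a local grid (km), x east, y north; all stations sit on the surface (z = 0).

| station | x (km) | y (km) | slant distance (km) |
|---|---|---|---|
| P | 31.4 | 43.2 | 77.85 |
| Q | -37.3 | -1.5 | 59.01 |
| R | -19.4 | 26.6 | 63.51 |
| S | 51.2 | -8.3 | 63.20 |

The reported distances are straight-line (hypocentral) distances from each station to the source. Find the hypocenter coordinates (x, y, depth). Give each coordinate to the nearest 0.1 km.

(3.1, -17.3, 40.0)

Each station gives a sphere (x−x_i)² + (y−y_i)² + z² = d_i² (stations at z=0).
Subtracting the P sphere from Q and R: z² cancels, leaving linear equations in x and y:
-137.4 x − 89.4 y = 1119.78
-101.6 x − 33.2 y = 258.82
Solving: x ≈ 3.105, y ≈ -17.297 km (keep extra digits for the depth step; rounded: 3.1, -17.3).
Then from the P sphere: z² = 77.85² − (x − 31.4)² − (y − 43.2)² with x = 3.105, y = -17.297, so z ≈ 40.002 ≈ 40.0 km.
Check against S (with the unrounded solution): distance 63.20 ≈ 63.20 km. ✓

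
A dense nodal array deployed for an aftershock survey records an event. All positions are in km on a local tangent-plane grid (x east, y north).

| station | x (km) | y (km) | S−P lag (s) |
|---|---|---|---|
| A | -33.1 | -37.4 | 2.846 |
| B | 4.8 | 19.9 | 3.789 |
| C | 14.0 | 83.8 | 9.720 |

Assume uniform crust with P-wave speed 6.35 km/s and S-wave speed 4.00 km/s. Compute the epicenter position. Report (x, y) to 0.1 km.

Distance from S−P lag: d = Δt · v_P v_S / (v_P − v_S) = Δt · (6.35·4.00)/(6.35−4.00) ≈ 10.8085·Δt.
So d_A = 30.76, d_B = 40.95, d_C = 105.06 km.
Circle about each station: (x + 33.1)² + (y + 37.4)² = 30.76²; (x − 4.8)² + (y − 19.9)² = 40.95²; (x − 14.0)² + (y − 83.8)² = 105.06².
Subtracting pairs of circle equations eliminates x²+y² and gives linear equations (the radical axes):
75.8 x + 114.6 y = -2806.04
94.2 x + 242.4 y = -5367.36
Solving the 2×2 system: x ≈ -8.6, y ≈ -18.8 km.

x ≈ -8.6 km, y ≈ -18.8 km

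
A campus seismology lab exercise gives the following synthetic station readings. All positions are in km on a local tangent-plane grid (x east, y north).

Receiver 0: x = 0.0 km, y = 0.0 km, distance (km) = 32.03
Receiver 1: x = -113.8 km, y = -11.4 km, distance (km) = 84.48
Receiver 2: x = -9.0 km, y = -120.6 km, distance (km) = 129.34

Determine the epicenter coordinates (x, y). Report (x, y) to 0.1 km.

Circle about each station: x² + y² = 32.03²; (x + 113.8)² + (y + 11.4)² = 84.48²; (x + 9.0)² + (y + 120.6)² = 129.34².
Subtracting the Receiver 0 equation from the Receiver 1 and Receiver 2 equations removes the quadratic terms:
-227.6 x − 22.8 y = 6969.45
-18.0 x − 241.2 y = -1077.55
Solving the 2×2 system: x ≈ -31.3, y ≈ 6.8 km.

-31.3 km east, 6.8 km north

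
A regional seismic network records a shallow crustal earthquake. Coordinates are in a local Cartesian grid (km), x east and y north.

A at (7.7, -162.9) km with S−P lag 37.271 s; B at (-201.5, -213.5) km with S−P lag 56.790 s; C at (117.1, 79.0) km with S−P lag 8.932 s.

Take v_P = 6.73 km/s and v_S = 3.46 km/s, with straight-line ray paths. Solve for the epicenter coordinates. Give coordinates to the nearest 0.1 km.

56.4 km east, 98.0 km north

Distance from S−P lag: d = Δt · v_P v_S / (v_P − v_S) = Δt · (6.73·3.46)/(6.73−3.46) ≈ 7.1210·Δt.
So d_A = 265.41, d_B = 404.40, d_C = 63.61 km.
Circle about each station: (x − 7.7)² + (y + 162.9)² = 265.41²; (x + 201.5)² + (y + 213.5)² = 404.40²; (x − 117.1)² + (y − 79.0)² = 63.61².
Subtracting the A equation from the B and C equations removes the quadratic terms:
-418.4 x − 101.2 y = -33508.09
218.8 x + 483.8 y = 59753.95
Solving the 2×2 system: x ≈ 56.4, y ≈ 98.0 km.
Check against A (with the unrounded x, y): √((x − 7.7)²+(y + 162.9)²) = 265.41 ≈ 265.41 km. ✓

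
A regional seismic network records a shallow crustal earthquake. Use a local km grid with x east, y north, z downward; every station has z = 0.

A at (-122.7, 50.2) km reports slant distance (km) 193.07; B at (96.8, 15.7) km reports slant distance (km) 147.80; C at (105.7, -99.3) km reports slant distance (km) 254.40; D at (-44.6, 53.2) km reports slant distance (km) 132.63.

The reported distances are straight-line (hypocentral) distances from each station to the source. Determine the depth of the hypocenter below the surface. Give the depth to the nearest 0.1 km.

Each station gives a sphere (x−x_i)² + (y−y_i)² + z² = d_i² (stations at z=0).
Subtracting the A sphere from B and C: z² cancels, leaving linear equations in x and y:
439.0 x − 69.0 y = 7472.58
456.8 x − 299.0 y = -23985.69
Solving: x ≈ 38.994, y ≈ 139.793 km (keep extra digits for the depth step; rounded: 39.0, 139.8).
Then from the A sphere: z² = 193.07² − (x + 122.7)² − (y − 50.2)² with x = 38.994, y = 139.793, so z ≈ 55.715 ≈ 55.7 km.
Check against D (with the unrounded solution): distance 132.63 ≈ 132.63 km. ✓

z ≈ 55.7 km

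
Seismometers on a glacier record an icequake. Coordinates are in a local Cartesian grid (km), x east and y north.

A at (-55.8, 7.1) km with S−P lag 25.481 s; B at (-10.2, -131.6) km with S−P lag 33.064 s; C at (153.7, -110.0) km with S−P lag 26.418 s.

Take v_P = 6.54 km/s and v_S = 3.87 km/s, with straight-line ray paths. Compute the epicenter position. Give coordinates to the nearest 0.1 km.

Distance from S−P lag: d = Δt · v_P v_S / (v_P − v_S) = Δt · (6.54·3.87)/(6.54−3.87) ≈ 9.4793·Δt.
So d_A = 241.54, d_B = 313.42, d_C = 250.42 km.
Circle about each station: (x + 55.8)² + (y − 7.1)² = 241.54²; (x + 10.2)² + (y + 131.6)² = 313.42²; (x − 153.7)² + (y + 110.0)² = 250.42².
Subtracting pairs of circle equations eliminates x²+y² and gives linear equations (the radical axes):
91.2 x − 277.4 y = -25631.97
419.0 x − 234.2 y = 28191.04
Solving the 2×2 system: x ≈ 145.7, y ≈ 140.3 km.
Check against A (with the unrounded x, y): √((x + 55.8)²+(y − 7.1)²) = 241.55 ≈ 241.54 km. ✓

x ≈ 145.7 km, y ≈ 140.3 km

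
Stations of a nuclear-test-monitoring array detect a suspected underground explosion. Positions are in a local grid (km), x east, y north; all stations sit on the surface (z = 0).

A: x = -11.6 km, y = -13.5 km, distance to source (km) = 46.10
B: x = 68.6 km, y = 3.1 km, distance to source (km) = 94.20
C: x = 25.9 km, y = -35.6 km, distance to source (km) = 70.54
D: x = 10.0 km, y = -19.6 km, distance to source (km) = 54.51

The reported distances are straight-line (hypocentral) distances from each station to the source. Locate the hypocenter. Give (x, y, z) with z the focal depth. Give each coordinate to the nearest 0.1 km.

Each station gives a sphere (x−x_i)² + (y−y_i)² + z² = d_i² (stations at z=0).
Subtracting the A sphere from B and C: z² cancels, leaving linear equations in x and y:
160.4 x + 33.2 y = -2349.67
75.0 x − 44.2 y = -1229.32
Solving: x ≈ -15.102, y ≈ 2.188 km (keep extra digits for the depth step; rounded: -15.1, 2.2).
Then from the A sphere: z² = 46.10² − (x + 11.6)² − (y + 13.5)² with x = -15.102, y = 2.188, so z ≈ 43.207 ≈ 43.2 km.

x ≈ -15.1 km, y ≈ 2.2 km, depth ≈ 43.2 km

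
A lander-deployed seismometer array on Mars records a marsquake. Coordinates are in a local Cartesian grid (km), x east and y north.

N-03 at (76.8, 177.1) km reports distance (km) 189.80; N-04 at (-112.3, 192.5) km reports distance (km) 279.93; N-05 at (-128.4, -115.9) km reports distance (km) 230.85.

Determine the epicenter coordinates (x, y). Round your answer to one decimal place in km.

Circle about each station: (x − 76.8)² + (y − 177.1)² = 189.80²; (x + 112.3)² + (y − 192.5)² = 279.93²; (x + 128.4)² + (y + 115.9)² = 230.85².
Subtracting the N-03 equation from the N-04 and N-05 equations removes the quadratic terms:
-378.2 x + 30.8 y = -29931.87
-410.4 x − 586.0 y = -24610.96
Solving the 2×2 system: x ≈ 78.1, y ≈ -12.7 km.

78.1 km east, -12.7 km north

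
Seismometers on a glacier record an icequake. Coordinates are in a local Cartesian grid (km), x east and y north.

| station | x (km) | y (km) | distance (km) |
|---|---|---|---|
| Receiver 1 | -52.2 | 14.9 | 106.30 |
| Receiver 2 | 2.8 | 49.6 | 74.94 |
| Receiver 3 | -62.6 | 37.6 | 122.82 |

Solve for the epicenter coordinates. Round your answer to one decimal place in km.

51.8 km east, -7.1 km north

Circle about each station: (x + 52.2)² + (y − 14.9)² = 106.30²; (x − 2.8)² + (y − 49.6)² = 74.94²; (x + 62.6)² + (y − 37.6)² = 122.82².
Subtracting the Receiver 1 equation from the Receiver 2 and Receiver 3 equations removes the quadratic terms:
110.0 x + 69.4 y = 5204.84
-20.8 x + 45.4 y = -1399.39
Solving the 2×2 system: x ≈ 51.8, y ≈ -7.1 km.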